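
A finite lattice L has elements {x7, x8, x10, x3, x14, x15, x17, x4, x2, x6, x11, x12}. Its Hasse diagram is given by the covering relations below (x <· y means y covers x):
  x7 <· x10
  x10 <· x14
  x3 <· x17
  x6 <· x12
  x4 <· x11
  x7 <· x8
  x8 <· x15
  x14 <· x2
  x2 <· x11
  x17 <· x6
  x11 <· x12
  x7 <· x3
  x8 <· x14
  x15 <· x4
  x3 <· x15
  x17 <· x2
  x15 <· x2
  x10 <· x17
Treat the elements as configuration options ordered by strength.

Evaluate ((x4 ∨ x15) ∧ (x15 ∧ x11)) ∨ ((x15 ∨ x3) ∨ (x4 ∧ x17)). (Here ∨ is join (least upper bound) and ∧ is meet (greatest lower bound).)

x15

x4 ∨ x15 = x4
x15 ∧ x11 = x15
x4 ∧ x15 = x15
x15 ∨ x3 = x15
x4 ∧ x17 = x3
x15 ∨ x3 = x15
x15 ∨ x15 = x15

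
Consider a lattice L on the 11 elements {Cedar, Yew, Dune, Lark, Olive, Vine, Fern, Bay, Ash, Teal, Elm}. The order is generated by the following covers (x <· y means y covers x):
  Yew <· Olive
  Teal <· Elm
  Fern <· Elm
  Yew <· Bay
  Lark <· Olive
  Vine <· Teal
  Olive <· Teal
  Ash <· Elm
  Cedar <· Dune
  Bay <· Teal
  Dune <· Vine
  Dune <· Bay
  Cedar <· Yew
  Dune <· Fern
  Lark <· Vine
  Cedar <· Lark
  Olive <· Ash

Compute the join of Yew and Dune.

Common upper bounds of {Yew, Dune}: Bay, Elm, Teal.
The least among these is Bay.

Bay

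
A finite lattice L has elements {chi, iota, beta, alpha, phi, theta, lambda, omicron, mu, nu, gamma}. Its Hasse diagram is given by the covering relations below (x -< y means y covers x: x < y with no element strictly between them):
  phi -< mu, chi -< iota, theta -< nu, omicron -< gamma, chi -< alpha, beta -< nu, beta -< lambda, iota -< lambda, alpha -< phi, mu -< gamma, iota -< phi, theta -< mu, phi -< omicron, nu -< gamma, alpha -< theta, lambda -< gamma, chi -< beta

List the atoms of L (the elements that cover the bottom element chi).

alpha, beta, iota

The atoms are exactly the elements that cover chi: alpha, beta, iota.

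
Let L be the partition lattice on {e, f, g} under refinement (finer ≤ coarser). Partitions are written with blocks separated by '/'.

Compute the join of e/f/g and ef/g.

The join of e/f/g and ef/g merges any blocks that overlap across the partitions, giving ef/g.

ef/g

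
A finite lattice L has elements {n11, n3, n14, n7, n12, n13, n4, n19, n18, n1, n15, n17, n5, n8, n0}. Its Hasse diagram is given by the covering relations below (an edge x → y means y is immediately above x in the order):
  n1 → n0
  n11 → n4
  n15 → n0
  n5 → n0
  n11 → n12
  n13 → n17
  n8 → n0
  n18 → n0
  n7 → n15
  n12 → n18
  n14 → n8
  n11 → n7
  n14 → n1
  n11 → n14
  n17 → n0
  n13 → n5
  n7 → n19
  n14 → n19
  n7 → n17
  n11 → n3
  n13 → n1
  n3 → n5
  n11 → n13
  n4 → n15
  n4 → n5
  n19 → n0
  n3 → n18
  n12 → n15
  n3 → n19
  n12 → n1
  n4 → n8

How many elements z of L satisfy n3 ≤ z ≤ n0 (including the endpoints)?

The interval [n3, n0] = {n0, n18, n19, n3, n5}, which has 5 elements.

5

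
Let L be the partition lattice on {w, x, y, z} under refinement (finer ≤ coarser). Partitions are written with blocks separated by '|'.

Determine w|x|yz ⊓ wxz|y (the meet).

w|x|y|z

Common lower bounds of {w|x|yz, wxz|y}: w|x|y|z.
The greatest among these is w|x|y|z.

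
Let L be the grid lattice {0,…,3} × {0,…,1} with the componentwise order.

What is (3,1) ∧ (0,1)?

In a product of chains, the meet is componentwise min, giving (0,1).

(0,1)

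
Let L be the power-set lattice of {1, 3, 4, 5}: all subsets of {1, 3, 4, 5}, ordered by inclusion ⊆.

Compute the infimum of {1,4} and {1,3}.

{1}

Under ⊆, meet is intersection: {1,4} ∩ {1,3} = {1}.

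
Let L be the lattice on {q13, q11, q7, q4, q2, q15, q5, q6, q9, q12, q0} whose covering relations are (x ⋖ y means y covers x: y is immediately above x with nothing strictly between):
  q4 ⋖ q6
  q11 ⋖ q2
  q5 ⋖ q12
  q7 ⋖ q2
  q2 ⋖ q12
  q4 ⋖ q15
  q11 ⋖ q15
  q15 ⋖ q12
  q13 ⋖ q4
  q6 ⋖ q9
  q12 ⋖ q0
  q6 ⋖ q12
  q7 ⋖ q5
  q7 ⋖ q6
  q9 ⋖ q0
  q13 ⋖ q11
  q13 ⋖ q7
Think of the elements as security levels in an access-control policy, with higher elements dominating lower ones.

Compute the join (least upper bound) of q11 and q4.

q15

Common upper bounds of {q11, q4}: q0, q12, q15.
The least among these is q15.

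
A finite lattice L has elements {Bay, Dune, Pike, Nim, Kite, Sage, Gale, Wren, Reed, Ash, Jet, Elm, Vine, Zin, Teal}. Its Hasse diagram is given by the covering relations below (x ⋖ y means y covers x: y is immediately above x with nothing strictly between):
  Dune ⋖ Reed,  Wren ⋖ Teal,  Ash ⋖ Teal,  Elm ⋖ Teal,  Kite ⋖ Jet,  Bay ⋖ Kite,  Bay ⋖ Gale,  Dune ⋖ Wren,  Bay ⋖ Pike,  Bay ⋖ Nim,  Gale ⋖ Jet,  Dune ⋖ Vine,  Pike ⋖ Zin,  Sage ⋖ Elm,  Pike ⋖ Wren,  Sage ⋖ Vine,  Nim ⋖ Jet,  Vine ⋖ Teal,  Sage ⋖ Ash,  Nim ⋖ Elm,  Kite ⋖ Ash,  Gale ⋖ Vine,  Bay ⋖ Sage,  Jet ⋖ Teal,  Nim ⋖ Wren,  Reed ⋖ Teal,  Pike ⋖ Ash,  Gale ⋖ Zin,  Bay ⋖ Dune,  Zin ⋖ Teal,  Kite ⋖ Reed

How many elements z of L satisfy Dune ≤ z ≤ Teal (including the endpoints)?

The interval [Dune, Teal] = {Dune, Reed, Teal, Vine, Wren}, which has 5 elements.

5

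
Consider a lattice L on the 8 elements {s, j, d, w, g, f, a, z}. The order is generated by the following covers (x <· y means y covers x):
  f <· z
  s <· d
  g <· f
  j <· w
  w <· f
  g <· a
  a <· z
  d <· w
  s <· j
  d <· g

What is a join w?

Common upper bounds of {a, w}: z.
The least among these is z.

z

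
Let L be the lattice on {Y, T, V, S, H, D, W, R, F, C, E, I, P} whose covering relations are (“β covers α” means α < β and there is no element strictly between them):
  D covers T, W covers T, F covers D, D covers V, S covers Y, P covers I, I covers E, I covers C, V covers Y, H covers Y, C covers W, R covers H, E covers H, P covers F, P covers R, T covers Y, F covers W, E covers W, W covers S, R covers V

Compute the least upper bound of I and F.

Common upper bounds of {I, F}: P.
The least among these is P.

P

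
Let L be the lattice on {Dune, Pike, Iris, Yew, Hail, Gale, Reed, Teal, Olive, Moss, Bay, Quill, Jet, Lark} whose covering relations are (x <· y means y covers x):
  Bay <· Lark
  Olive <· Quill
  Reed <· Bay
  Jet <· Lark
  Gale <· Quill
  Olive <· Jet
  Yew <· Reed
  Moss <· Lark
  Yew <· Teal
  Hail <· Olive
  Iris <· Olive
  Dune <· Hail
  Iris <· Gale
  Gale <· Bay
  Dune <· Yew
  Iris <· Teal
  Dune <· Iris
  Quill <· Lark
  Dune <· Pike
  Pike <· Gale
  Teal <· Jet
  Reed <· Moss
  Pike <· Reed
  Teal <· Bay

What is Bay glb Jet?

Common lower bounds of {Bay, Jet}: Dune, Iris, Teal, Yew.
The greatest among these is Teal.

Teal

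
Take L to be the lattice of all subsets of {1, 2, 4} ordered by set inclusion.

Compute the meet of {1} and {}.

{}

Common lower bounds of {{1}, {}}: {}.
The greatest among these is {}.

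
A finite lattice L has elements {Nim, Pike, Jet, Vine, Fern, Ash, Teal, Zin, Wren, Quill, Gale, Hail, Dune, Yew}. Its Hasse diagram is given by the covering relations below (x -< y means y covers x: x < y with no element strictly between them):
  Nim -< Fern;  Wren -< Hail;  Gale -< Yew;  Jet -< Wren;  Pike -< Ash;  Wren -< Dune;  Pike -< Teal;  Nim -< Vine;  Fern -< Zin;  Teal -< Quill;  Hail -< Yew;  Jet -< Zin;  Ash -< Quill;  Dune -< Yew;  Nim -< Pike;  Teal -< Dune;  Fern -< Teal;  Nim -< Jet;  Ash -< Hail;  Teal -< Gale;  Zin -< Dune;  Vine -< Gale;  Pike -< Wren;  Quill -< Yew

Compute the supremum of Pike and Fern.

Common upper bounds of {Pike, Fern}: Dune, Gale, Quill, Teal, Yew.
The least among these is Teal.

Teal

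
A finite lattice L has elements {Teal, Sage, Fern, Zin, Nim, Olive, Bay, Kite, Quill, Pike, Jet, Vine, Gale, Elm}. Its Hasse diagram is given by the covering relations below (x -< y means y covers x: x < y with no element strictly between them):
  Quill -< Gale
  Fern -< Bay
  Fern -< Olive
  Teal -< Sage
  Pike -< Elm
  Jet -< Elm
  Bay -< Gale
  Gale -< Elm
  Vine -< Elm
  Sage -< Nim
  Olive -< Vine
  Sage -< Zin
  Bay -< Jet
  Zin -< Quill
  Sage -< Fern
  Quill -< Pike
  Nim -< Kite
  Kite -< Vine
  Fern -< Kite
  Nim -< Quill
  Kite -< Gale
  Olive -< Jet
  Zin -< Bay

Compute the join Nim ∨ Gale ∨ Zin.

Common upper bounds of {Nim, Gale, Zin}: Elm, Gale.
The least among these is Gale.

Gale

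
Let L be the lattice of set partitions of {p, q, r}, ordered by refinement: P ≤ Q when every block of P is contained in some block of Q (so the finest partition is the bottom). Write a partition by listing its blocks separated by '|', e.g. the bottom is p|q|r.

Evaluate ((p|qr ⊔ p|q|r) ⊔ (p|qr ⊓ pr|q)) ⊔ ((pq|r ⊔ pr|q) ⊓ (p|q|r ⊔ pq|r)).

pqr

p|qr ∨ p|q|r = p|qr
p|qr ∧ pr|q = p|q|r
p|qr ∨ p|q|r = p|qr
pq|r ∨ pr|q = pqr
p|q|r ∨ pq|r = pq|r
pqr ∧ pq|r = pq|r
p|qr ∨ pq|r = pqr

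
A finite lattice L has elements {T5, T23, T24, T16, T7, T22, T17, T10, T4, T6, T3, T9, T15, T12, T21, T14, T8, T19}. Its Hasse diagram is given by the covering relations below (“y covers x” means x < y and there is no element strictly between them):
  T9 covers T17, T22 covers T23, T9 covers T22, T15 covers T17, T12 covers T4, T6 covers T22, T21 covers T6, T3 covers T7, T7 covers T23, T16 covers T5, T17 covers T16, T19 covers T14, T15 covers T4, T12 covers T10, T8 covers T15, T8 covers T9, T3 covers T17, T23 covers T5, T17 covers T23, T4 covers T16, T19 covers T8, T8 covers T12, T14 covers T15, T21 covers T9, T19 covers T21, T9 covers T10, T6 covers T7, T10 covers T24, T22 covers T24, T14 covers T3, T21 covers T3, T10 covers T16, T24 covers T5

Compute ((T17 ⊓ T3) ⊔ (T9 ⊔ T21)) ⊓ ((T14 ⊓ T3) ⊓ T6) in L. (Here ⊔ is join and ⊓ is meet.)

T7

T17 ∧ T3 = T17
T9 ∨ T21 = T21
T17 ∨ T21 = T21
T14 ∧ T3 = T3
T3 ∧ T6 = T7
T21 ∧ T7 = T7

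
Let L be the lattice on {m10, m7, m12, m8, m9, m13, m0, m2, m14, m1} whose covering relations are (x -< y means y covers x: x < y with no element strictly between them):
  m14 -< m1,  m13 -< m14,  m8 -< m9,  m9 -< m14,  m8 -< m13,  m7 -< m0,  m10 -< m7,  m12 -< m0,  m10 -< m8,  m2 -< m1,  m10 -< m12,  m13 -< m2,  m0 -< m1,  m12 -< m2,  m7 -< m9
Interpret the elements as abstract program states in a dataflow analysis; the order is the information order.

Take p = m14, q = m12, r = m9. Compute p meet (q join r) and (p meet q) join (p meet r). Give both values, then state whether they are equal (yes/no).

m14; m9; no

q join r = m1, so p meet (q join r) = m14 meet m1 = m14.
p meet q = m10 and p meet r = m9, so (p meet q) join (p meet r) = m10 join m9 = m9.
Equal: no.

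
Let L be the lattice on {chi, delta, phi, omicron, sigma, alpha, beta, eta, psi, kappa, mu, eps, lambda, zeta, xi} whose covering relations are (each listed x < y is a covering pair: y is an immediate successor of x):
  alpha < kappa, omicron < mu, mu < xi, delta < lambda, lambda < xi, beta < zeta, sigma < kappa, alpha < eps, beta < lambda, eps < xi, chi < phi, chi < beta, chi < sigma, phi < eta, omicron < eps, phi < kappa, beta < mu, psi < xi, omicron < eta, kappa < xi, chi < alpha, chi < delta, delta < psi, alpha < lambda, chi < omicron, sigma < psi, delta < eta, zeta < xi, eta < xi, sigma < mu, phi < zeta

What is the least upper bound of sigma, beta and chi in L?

Common upper bounds of {sigma, beta, chi}: mu, xi.
The least among these is mu.

mu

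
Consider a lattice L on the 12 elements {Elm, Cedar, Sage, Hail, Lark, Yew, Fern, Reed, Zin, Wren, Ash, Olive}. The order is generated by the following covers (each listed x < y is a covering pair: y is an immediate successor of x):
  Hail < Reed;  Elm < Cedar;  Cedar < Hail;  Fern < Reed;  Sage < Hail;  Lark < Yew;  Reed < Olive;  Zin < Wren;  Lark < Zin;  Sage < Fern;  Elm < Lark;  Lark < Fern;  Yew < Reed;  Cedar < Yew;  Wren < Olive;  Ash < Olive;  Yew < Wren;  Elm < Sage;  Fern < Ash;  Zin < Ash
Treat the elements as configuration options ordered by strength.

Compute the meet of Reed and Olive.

Reed

Common lower bounds of {Reed, Olive}: Cedar, Elm, Fern, Hail, Lark, Reed, Sage, Yew.
The greatest among these is Reed.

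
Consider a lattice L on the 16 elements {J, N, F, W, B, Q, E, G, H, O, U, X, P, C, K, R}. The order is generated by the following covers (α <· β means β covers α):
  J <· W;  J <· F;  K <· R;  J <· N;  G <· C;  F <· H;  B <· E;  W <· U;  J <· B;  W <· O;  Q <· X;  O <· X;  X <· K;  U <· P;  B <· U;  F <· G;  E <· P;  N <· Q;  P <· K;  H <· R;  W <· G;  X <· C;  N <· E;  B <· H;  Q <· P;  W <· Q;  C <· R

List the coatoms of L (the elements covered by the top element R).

C, H, K

The coatoms are exactly the elements covered by R: C, H, K.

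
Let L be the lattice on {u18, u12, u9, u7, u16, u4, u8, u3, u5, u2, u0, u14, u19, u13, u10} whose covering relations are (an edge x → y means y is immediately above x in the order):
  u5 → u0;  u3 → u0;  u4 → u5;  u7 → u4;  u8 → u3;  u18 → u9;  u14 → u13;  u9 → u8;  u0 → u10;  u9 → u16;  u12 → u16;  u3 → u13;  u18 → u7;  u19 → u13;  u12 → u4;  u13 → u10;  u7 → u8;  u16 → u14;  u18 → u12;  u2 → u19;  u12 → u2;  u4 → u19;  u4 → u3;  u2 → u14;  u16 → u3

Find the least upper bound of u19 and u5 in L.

Common upper bounds of {u19, u5}: u10.
The least among these is u10.

u10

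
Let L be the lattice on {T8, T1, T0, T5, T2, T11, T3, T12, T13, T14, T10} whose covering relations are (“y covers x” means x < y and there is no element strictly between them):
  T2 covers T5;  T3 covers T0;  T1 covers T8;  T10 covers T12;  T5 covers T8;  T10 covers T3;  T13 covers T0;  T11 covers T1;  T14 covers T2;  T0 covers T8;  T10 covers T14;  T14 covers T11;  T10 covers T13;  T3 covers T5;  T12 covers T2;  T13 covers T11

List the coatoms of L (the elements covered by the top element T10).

The coatoms are exactly the elements covered by T10: T12, T13, T14, T3.

T12, T13, T14, T3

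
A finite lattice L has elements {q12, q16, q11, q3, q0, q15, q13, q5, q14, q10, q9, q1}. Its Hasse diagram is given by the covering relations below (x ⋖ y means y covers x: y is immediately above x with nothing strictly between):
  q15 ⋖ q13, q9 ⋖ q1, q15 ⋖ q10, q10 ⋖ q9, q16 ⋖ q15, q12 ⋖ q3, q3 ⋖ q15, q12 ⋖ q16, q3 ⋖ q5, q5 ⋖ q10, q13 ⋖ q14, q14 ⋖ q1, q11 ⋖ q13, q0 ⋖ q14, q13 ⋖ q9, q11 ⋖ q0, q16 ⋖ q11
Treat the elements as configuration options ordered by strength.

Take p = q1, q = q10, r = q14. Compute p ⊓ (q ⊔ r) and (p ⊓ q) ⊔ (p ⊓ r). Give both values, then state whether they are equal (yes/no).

q ⊔ r = q1, so p ⊓ (q ⊔ r) = q1 ⊓ q1 = q1.
p ⊓ q = q10 and p ⊓ r = q14, so (p ⊓ q) ⊔ (p ⊓ r) = q10 ⊔ q14 = q1.
Equal: yes.

q1; q1; yes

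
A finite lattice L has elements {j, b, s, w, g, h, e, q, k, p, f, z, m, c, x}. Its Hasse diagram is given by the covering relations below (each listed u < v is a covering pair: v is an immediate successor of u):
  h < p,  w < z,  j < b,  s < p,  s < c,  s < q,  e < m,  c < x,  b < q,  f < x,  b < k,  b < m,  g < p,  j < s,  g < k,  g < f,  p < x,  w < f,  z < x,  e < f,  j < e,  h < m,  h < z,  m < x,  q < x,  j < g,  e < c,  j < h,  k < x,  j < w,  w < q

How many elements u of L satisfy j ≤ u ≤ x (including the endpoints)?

The interval [j, x] = {b, c, e, f, g, h, j, k, m, p, q, s, w, x, z}, which has 15 elements.

15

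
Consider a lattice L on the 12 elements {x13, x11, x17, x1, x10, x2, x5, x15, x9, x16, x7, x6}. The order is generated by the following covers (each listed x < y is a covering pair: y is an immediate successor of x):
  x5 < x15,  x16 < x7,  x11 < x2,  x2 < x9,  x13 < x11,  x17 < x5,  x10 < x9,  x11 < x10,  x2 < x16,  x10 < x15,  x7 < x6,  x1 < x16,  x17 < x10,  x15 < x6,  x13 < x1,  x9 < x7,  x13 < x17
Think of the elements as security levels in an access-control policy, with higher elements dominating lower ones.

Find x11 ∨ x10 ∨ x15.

x15

Common upper bounds of {x11, x10, x15}: x15, x6.
The least among these is x15.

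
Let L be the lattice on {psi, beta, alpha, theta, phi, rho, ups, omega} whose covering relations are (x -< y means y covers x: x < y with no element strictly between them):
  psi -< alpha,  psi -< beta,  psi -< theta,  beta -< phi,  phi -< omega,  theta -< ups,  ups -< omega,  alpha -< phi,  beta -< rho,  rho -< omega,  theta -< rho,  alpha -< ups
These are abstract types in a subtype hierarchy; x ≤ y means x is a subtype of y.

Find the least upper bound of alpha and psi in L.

Common upper bounds of {alpha, psi}: alpha, omega, phi, ups.
The least among these is alpha.

alpha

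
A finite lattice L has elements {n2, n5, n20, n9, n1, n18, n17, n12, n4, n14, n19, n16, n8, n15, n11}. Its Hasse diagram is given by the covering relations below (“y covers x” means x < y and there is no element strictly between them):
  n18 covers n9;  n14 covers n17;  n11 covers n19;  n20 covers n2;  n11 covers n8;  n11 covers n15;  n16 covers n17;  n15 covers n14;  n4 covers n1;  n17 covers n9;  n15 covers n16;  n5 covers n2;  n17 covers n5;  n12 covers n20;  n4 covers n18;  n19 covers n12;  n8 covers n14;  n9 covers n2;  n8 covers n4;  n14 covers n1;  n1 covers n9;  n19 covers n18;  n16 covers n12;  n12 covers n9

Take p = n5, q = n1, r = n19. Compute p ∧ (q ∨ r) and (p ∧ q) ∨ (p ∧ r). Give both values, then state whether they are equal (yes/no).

n5; n2; no

q ∨ r = n11, so p ∧ (q ∨ r) = n5 ∧ n11 = n5.
p ∧ q = n2 and p ∧ r = n2, so (p ∧ q) ∨ (p ∧ r) = n2 ∨ n2 = n2.
Equal: no.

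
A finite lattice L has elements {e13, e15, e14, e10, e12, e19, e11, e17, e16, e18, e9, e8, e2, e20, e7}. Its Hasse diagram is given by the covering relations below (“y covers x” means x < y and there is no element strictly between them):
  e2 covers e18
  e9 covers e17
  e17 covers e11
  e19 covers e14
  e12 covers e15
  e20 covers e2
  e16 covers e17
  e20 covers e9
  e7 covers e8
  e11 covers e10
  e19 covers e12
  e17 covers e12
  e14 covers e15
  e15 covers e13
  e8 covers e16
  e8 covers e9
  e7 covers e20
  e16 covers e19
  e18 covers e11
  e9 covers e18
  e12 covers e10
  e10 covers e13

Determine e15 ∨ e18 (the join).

e9

Common upper bounds of {e15, e18}: e20, e7, e8, e9.
The least among these is e9.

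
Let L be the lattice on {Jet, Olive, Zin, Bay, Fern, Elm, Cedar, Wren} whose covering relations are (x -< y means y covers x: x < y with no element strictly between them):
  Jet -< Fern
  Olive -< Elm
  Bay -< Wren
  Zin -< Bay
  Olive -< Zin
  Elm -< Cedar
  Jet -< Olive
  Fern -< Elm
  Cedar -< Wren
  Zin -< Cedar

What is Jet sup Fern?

Common upper bounds of {Jet, Fern}: Cedar, Elm, Fern, Wren.
The least among these is Fern.

Fern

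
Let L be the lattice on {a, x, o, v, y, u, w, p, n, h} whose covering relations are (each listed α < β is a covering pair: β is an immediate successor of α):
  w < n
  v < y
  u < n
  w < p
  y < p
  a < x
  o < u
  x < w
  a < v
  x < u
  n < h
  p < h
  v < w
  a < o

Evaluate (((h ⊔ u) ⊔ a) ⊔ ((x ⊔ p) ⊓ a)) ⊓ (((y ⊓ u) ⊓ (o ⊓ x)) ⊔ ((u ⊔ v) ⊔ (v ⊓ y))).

h ∨ u = h
h ∨ a = h
x ∨ p = p
p ∧ a = a
h ∨ a = h
y ∧ u = a
o ∧ x = a
a ∧ a = a
u ∨ v = n
v ∧ y = v
n ∨ v = n
a ∨ n = n
h ∧ n = n

n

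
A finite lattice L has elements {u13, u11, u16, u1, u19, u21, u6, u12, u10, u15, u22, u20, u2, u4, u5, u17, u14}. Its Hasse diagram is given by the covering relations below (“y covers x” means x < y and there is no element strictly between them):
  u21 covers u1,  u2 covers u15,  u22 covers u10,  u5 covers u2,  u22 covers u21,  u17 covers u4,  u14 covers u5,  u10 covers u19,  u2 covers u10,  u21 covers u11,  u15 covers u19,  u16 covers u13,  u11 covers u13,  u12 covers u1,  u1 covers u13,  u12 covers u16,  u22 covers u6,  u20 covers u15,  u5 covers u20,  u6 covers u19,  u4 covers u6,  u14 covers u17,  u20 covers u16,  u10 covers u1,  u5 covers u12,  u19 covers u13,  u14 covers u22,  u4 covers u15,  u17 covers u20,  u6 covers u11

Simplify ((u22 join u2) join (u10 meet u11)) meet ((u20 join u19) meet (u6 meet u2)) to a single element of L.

u19

u22 ∨ u2 = u14
u10 ∧ u11 = u13
u14 ∨ u13 = u14
u20 ∨ u19 = u20
u6 ∧ u2 = u19
u20 ∧ u19 = u19
u14 ∧ u19 = u19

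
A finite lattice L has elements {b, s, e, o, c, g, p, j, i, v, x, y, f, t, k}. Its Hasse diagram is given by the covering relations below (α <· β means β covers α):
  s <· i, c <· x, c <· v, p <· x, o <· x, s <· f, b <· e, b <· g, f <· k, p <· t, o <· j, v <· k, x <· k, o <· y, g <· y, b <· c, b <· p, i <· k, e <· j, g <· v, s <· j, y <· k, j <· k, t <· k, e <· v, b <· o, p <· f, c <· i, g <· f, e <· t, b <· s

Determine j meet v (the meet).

Common lower bounds of {j, v}: b, e.
The greatest among these is e.

e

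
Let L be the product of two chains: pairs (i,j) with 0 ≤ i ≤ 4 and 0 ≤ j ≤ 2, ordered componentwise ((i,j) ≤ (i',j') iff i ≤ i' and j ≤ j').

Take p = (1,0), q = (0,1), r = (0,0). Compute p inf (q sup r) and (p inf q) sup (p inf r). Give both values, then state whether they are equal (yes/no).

q sup r = (0,1), so p inf (q sup r) = (1,0) inf (0,1) = (0,0).
p inf q = (0,0) and p inf r = (0,0), so (p inf q) sup (p inf r) = (0,0) sup (0,0) = (0,0).
Equal: yes.

(0,0); (0,0); yes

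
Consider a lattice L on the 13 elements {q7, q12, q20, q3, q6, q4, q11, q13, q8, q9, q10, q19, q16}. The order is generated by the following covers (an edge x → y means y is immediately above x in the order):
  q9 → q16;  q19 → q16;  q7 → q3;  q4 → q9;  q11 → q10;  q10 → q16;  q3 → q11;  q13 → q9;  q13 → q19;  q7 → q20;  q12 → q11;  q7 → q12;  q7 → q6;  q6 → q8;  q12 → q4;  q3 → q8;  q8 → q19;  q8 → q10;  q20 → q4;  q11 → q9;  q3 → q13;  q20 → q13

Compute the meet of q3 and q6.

q7

Common lower bounds of {q3, q6}: q7.
The greatest among these is q7.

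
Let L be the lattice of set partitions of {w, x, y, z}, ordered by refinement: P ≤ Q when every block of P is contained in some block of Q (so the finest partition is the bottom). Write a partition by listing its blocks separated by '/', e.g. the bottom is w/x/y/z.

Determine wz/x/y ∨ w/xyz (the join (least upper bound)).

wxyz

Common upper bounds of {wz/x/y, w/xyz}: wxyz.
The least among these is wxyz.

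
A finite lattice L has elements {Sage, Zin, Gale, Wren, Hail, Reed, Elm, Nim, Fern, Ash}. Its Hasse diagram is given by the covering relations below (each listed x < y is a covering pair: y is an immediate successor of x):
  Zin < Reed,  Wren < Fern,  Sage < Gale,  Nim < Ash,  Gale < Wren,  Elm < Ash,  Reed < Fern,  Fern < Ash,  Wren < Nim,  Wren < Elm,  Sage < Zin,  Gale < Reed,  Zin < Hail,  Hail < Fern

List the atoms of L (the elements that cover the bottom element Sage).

The atoms are exactly the elements that cover Sage: Gale, Zin.

Gale, Zin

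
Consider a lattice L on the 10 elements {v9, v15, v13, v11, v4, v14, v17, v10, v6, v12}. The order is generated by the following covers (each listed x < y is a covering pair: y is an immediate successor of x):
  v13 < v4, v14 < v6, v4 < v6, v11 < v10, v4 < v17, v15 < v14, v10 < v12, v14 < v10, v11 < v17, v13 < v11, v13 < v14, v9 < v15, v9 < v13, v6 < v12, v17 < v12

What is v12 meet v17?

v17

Common lower bounds of {v12, v17}: v11, v13, v17, v4, v9.
The greatest among these is v17.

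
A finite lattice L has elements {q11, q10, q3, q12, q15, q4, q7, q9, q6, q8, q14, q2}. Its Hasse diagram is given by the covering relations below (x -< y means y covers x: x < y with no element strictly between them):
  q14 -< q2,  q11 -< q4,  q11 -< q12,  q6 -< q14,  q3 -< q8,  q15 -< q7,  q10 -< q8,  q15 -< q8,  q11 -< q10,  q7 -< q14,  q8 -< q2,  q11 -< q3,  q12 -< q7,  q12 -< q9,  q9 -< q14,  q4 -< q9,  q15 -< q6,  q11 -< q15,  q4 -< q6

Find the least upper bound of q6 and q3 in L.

q2

Common upper bounds of {q6, q3}: q2.
The least among these is q2.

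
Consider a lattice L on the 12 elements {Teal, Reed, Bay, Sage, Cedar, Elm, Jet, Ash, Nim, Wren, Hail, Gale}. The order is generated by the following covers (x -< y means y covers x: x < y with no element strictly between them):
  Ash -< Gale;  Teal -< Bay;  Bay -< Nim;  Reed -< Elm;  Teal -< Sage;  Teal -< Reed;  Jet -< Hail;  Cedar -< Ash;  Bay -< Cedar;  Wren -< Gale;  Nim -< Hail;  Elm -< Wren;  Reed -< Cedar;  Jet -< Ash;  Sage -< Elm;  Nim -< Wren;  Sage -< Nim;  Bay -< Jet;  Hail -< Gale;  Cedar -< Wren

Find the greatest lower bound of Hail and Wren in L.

Common lower bounds of {Hail, Wren}: Bay, Nim, Sage, Teal.
The greatest among these is Nim.

Nim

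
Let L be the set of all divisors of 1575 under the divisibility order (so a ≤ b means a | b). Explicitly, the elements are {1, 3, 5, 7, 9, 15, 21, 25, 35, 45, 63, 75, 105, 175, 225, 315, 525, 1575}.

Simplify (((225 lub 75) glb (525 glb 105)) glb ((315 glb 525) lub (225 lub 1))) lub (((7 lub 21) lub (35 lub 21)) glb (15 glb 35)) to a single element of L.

15

225 ∨ 75 = 225
525 ∧ 105 = 105
225 ∧ 105 = 15
315 ∧ 525 = 105
225 ∨ 1 = 225
105 ∨ 225 = 1575
15 ∧ 1575 = 15
7 ∨ 21 = 21
35 ∨ 21 = 105
21 ∨ 105 = 105
15 ∧ 35 = 5
105 ∧ 5 = 5
15 ∨ 5 = 15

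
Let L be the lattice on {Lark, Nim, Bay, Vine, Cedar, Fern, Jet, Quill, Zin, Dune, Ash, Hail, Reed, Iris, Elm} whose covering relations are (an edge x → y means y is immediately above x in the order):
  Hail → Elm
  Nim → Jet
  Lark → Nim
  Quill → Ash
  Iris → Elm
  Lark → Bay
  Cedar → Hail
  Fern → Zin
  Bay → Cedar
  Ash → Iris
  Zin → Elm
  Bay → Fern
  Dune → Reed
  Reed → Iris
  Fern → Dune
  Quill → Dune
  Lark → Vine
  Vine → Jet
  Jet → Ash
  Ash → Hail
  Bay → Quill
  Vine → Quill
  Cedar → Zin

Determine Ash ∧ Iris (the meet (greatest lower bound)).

Common lower bounds of {Ash, Iris}: Ash, Bay, Jet, Lark, Nim, Quill, Vine.
The greatest among these is Ash.

Ash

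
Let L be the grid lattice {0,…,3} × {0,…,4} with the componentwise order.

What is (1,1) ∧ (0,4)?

Common lower bounds of {(1,1), (0,4)}: (0,0), (0,1).
The greatest among these is (0,1).

(0,1)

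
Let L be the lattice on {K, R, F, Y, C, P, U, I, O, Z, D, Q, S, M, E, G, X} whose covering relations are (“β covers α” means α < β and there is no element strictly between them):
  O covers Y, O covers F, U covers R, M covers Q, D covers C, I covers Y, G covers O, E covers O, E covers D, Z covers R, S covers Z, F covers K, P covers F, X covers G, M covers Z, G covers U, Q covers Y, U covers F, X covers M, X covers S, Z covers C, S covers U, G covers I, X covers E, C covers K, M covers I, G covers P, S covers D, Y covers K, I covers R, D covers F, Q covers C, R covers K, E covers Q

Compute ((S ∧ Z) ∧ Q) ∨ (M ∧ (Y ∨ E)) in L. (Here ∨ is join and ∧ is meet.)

Q

S ∧ Z = Z
Z ∧ Q = C
Y ∨ E = E
M ∧ E = Q
C ∨ Q = Q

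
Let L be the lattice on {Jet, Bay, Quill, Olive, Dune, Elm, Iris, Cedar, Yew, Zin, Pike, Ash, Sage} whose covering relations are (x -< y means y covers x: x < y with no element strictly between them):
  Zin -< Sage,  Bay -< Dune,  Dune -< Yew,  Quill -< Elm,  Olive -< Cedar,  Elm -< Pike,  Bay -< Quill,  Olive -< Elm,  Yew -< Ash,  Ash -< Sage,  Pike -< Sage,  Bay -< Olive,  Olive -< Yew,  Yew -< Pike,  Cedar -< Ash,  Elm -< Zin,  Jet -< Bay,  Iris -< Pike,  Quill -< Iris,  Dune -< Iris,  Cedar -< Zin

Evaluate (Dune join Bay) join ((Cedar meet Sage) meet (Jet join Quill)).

Dune

Dune ∨ Bay = Dune
Cedar ∧ Sage = Cedar
Jet ∨ Quill = Quill
Cedar ∧ Quill = Bay
Dune ∨ Bay = Dune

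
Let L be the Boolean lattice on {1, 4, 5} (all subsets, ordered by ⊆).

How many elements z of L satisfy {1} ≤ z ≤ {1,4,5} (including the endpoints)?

4

The interval [{1}, {1,4,5}] = {{1,4,5}, {1,4}, {1,5}, {1}}, which has 4 elements.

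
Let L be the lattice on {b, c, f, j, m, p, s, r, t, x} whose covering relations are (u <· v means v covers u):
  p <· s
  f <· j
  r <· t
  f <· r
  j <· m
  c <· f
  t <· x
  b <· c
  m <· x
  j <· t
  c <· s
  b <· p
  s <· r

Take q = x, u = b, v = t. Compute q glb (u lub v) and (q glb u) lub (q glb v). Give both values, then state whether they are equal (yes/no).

u lub v = t, so q glb (u lub v) = x glb t = t.
q glb u = b and q glb v = t, so (q glb u) lub (q glb v) = b lub t = t.
Equal: yes.

t; t; yes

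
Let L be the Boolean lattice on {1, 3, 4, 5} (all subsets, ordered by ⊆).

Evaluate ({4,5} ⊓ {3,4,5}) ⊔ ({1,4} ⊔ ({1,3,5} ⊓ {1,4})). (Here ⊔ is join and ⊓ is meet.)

{4,5} ∧ {3,4,5} = {4,5}
{1,3,5} ∧ {1,4} = {1}
{1,4} ∨ {1} = {1,4}
{4,5} ∨ {1,4} = {1,4,5}

{1,4,5}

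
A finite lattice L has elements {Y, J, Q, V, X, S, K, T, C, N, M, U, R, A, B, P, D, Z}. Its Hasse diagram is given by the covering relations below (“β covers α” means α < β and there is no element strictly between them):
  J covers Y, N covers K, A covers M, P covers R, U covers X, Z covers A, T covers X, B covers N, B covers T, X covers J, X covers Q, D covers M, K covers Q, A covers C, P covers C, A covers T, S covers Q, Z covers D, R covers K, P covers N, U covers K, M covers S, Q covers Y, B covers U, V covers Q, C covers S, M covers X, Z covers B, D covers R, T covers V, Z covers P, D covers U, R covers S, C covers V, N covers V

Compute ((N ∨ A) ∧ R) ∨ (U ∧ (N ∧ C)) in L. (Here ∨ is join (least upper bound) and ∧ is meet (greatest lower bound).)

R

N ∨ A = Z
Z ∧ R = R
N ∧ C = V
U ∧ V = Q
R ∨ Q = R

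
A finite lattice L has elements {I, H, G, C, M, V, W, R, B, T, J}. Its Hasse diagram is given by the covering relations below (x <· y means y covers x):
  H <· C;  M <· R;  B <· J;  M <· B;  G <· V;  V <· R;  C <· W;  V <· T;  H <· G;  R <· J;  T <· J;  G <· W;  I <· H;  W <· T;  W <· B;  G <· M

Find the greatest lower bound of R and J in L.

Common lower bounds of {R, J}: G, H, I, M, R, V.
The greatest among these is R.

R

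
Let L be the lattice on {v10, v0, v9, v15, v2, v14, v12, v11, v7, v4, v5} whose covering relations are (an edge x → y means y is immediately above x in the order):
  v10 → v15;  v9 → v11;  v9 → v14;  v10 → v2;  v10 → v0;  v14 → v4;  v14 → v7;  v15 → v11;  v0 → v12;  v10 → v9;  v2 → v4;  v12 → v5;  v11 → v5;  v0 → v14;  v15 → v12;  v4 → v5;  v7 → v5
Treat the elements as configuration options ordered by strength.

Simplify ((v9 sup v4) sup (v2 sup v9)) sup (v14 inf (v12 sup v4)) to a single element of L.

v9 ∨ v4 = v4
v2 ∨ v9 = v4
v4 ∨ v4 = v4
v12 ∨ v4 = v5
v14 ∧ v5 = v14
v4 ∨ v14 = v4

v4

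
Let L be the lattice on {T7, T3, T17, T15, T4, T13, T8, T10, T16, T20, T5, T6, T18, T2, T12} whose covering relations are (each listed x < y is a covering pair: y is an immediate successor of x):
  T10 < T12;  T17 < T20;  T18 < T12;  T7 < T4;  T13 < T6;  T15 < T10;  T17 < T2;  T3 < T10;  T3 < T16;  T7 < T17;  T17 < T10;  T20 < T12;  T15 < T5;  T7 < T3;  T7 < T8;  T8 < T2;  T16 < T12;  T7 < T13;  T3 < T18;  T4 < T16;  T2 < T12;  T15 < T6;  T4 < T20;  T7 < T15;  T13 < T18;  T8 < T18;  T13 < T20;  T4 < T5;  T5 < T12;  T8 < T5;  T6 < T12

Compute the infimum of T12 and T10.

Common lower bounds of {T12, T10}: T10, T15, T17, T3, T7.
The greatest among these is T10.

T10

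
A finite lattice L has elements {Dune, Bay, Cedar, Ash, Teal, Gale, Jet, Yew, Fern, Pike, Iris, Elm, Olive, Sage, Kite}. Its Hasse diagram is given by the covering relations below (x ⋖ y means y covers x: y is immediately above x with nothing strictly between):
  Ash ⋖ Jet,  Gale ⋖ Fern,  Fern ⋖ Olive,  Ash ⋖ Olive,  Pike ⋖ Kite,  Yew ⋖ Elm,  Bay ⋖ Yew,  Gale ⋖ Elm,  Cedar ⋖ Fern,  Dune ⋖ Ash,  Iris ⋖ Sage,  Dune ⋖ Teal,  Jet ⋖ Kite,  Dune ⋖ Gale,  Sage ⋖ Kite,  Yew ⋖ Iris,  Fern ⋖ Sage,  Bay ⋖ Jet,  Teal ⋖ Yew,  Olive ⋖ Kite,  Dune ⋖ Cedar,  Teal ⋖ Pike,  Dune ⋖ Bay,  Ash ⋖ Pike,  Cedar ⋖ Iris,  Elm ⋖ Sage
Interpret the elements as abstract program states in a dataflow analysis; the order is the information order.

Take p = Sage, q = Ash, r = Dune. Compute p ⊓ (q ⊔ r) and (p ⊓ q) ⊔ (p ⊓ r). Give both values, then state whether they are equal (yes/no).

Dune; Dune; yes

q ⊔ r = Ash, so p ⊓ (q ⊔ r) = Sage ⊓ Ash = Dune.
p ⊓ q = Dune and p ⊓ r = Dune, so (p ⊓ q) ⊔ (p ⊓ r) = Dune ⊔ Dune = Dune.
Equal: yes.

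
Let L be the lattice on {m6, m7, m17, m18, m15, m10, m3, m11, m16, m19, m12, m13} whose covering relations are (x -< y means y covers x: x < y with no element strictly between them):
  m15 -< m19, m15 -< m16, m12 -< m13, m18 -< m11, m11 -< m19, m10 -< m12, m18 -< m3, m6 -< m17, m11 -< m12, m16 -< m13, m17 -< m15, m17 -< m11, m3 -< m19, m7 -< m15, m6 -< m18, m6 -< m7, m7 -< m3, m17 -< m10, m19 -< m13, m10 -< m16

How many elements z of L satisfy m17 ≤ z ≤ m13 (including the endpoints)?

The interval [m17, m13] = {m10, m11, m12, m13, m15, m16, m17, m19}, which has 8 elements.

8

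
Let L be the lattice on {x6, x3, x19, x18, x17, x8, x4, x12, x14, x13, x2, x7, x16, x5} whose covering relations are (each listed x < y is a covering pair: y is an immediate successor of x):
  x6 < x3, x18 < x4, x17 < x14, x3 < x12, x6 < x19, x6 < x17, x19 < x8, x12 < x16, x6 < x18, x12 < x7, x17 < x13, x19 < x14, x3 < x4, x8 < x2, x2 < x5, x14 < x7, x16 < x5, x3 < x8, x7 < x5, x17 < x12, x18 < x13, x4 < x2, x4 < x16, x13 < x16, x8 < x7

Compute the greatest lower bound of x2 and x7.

x8

Common lower bounds of {x2, x7}: x19, x3, x6, x8.
The greatest among these is x8.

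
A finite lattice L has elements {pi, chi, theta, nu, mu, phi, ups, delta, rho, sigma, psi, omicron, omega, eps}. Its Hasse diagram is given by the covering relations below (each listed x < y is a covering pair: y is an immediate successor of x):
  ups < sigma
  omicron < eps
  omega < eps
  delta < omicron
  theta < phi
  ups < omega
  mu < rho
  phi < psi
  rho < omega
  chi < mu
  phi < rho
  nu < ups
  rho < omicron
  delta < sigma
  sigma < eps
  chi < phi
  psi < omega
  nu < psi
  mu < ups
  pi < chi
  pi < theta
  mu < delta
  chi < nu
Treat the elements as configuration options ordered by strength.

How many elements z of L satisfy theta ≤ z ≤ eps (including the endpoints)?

7

The interval [theta, eps] = {eps, omega, omicron, phi, psi, rho, theta}, which has 7 elements.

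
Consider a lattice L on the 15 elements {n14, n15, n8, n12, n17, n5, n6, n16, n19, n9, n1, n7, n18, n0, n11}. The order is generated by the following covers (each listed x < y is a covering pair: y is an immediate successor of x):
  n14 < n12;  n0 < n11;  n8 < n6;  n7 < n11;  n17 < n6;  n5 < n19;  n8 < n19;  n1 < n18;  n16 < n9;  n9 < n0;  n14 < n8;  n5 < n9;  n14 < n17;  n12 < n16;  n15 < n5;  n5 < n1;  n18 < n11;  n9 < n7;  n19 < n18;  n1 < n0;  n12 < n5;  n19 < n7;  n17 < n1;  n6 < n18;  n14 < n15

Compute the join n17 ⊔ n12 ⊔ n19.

Common upper bounds of {n17, n12, n19}: n11, n18.
The least among these is n18.

n18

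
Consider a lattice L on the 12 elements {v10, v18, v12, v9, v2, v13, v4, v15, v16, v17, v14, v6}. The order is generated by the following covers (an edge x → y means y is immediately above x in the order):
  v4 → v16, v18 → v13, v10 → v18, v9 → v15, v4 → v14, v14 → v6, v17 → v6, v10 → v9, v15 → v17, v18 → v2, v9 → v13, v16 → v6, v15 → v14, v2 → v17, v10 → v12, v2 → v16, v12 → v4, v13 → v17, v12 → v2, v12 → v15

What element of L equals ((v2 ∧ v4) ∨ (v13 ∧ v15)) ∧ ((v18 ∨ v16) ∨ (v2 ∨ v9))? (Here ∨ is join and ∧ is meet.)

v2 ∧ v4 = v12
v13 ∧ v15 = v9
v12 ∨ v9 = v15
v18 ∨ v16 = v16
v2 ∨ v9 = v17
v16 ∨ v17 = v6
v15 ∧ v6 = v15

v15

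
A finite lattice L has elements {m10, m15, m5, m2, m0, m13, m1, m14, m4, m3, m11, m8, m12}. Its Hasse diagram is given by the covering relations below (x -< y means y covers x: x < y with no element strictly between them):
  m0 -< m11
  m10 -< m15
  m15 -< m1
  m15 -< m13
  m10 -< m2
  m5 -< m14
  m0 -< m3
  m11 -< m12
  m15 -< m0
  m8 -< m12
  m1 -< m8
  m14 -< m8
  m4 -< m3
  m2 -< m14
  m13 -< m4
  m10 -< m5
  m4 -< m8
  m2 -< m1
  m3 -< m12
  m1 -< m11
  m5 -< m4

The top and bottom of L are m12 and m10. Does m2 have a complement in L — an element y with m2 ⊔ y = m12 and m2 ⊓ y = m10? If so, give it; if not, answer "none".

Need y with m2 ∨ y = m12 and m2 ∧ y = m10.
Checking each element gives: m3.

m3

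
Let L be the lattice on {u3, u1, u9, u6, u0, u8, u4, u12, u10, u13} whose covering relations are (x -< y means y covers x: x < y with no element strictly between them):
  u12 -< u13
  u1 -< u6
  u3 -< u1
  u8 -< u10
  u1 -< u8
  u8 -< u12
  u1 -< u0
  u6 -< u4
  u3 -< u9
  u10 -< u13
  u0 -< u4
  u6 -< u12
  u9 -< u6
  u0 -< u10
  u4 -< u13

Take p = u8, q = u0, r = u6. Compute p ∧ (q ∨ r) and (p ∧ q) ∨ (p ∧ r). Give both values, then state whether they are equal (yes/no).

q ∨ r = u4, so p ∧ (q ∨ r) = u8 ∧ u4 = u1.
p ∧ q = u1 and p ∧ r = u1, so (p ∧ q) ∨ (p ∧ r) = u1 ∨ u1 = u1.
Equal: yes.

u1; u1; yes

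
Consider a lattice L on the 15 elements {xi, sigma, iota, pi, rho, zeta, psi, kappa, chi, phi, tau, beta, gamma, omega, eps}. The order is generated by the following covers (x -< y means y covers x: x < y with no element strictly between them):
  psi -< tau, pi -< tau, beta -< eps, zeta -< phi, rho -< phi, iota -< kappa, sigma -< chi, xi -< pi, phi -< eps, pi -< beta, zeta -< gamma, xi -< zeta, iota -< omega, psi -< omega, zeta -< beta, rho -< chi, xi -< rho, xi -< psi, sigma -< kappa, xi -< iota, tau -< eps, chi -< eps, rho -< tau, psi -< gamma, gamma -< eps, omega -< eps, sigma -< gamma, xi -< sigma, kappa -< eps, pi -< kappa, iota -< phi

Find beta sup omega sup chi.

eps

Common upper bounds of {beta, omega, chi}: eps.
The least among these is eps.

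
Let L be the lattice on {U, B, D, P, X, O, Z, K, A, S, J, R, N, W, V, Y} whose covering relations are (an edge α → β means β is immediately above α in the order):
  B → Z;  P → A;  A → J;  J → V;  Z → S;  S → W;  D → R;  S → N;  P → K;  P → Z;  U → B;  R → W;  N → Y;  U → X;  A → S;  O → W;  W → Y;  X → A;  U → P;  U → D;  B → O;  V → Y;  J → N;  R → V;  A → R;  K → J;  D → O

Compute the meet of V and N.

J

Common lower bounds of {V, N}: A, J, K, P, U, X.
The greatest among these is J.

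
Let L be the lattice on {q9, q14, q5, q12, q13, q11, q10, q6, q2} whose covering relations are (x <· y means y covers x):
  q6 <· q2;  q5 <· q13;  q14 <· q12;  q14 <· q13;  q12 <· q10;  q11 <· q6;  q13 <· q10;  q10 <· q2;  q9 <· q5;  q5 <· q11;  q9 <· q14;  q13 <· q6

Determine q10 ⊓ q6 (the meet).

Common lower bounds of {q10, q6}: q13, q14, q5, q9.
The greatest among these is q13.

q13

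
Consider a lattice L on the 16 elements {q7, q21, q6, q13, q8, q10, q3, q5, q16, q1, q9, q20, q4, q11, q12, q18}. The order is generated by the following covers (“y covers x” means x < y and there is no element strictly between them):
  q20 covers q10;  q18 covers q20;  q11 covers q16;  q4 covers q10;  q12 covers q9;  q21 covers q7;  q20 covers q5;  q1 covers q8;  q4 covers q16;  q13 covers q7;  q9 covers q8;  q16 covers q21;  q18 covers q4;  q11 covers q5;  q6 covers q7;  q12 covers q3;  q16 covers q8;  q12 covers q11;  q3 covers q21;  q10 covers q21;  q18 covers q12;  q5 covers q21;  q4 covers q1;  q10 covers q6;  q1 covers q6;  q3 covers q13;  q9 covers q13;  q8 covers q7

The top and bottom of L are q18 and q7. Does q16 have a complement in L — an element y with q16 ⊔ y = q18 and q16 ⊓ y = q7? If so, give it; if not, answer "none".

none

For every candidate y, either q16 ∨ y ≠ q18 or q16 ∧ y ≠ q7; no complement exists.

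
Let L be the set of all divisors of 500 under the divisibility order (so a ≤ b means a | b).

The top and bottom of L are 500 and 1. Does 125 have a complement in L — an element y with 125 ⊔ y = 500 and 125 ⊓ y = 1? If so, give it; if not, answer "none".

4

Need y with 125 ∨ y = 500 and 125 ∧ y = 1.
Checking each element gives: 4.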